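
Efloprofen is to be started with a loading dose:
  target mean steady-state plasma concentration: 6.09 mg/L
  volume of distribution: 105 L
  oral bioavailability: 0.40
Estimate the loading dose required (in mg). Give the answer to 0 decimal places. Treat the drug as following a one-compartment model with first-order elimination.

LD = Css × Vd / F = 6.09 × 105 / 0.40 = 1599 mg

1599 mg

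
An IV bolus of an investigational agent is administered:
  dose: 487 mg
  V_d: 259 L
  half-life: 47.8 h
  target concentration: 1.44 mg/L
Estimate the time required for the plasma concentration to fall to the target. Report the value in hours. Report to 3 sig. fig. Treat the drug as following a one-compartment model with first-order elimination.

18.4 h

C₀ = Dose / Vd = 487.0 / 259 = 1.880 mg/L
k = ln2 / t½ = 0.693147 / 47.8 = 0.01450 h⁻¹
t = ln(C₀ / C) / k = ln(1.880 / 1.44) / 0.01450
  = ln(1.306) / 0.01450 = 0.2670 / 0.01450 = 18.41 h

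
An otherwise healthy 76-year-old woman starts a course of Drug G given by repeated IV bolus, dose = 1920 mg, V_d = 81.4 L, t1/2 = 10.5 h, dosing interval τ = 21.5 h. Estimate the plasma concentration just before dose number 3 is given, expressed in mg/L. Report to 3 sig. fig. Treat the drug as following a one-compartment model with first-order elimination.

7.09 mg/L

C₀ per dose = Dose / Vd = 1920 / 81.4 = 23.59 mg/L
k = ln2 / t½ = 0.693147 / 10.5 = 0.06601 h⁻¹
Fraction remaining after one interval: r = e^(−kτ) = e^(−0.06601 × 21.5) = 0.2419
Before dose 3, 2 doses have been given (aged 1τ, 2τ).
C_trough = C₀ × (r + r²) = 23.59 × (0.2419 + 0.05852) = 7.087 mg/L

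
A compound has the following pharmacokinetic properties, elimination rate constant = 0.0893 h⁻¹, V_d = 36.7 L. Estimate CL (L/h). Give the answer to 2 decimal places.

3.28 L/h

CL = k × Vd = 0.0893 × 36.7 = 3.277 L/h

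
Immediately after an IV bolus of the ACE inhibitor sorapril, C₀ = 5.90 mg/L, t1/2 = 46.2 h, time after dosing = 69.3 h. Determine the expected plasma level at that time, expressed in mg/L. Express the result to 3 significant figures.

k = ln2 / t½ = 0.693147 / 46.2 = 0.01500 h⁻¹
C = C₀ · e^(−k·t) = 5.900 × e^(−0.01500 × 69.3)
  = 5.900 × 0.3536 = 2.086 mg/L

2.09 mg/L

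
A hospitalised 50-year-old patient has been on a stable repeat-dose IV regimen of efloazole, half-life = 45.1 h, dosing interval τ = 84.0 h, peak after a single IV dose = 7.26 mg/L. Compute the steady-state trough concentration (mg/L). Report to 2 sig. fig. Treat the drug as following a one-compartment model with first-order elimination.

2.8 mg/L

k = ln2 / t½ = 0.693147 / 45.1 = 0.01537 h⁻¹
e^(−kτ) = e^(−0.01537 × 84.0) = 0.2750
Accumulation ratio R = 1 / (1 − e^(−kτ)) = 1 / (1 − 0.2750) = 1.379
Steady-state trough = C₀ × R × e^(−kτ) = 7.26 × 1.379 × 0.2750 = 2.753 mg/L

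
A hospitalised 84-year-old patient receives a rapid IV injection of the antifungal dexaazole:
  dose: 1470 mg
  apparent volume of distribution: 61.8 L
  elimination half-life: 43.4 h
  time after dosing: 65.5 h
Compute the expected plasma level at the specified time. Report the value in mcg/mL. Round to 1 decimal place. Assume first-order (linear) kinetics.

C₀ = Dose / Vd = 1470 / 61.8 = 23.79 mg/L
k = ln2 / t½ = 0.693147 / 43.4 = 0.01597 h⁻¹
C = C₀ · e^(−k·t) = 23.79 × e^(−0.01597 × 65.5)
  = 23.79 × 0.3513 = 8.357 mg/L
(8.357 mg/L = 8.357 mcg/mL)

8.4 mcg/mL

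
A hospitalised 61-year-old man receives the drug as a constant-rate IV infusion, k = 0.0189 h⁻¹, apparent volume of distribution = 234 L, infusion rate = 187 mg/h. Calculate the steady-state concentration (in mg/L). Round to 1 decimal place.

CL = k × Vd = 0.01890 × 234 = 4.423 L/h
At steady state Css = R₀ / CL = 187 / 4.423 = 42.28 mg/L

42.3 mg/L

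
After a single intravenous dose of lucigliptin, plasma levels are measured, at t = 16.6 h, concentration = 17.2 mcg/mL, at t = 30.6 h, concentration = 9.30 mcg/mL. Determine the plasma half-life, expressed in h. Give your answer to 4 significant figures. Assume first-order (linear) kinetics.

15.78 h

k = ln(C₁/C₂) / (t₂ − t₁) = ln(17.2/9.30) / (30.6 − 16.6)
  = 0.6149 / 14.00 = 0.04392 h⁻¹
t½ = ln2 / k = 0.693147 / 0.04392 = 15.78 h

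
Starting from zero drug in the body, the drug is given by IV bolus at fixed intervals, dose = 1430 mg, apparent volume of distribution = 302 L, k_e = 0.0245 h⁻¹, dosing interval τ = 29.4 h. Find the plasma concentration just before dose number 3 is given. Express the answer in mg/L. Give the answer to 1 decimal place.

C₀ per dose = Dose / Vd = 1430 / 302 = 4.735 mg/L
Fraction remaining after one interval: r = e^(−kτ) = e^(−0.02450 × 29.4) = 0.4866
Before dose 3, 2 doses have been given (aged 1τ, 2τ).
C_trough = C₀ × (r + r²) = 4.735 × (0.4866 + 0.2368) = 3.425 mg/L

3.4 mg/L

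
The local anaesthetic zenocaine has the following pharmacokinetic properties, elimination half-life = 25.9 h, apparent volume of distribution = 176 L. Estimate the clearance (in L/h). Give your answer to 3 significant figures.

4.71 L/h

k = ln2 / t½ = 0.693147 / 25.9 = 0.02676 h⁻¹
CL = k × Vd = 0.02676 × 176 = 4.710 L/h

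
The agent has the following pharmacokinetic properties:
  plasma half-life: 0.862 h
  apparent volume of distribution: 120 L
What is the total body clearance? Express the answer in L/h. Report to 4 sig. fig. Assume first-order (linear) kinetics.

96.49 L/h

k = ln2 / t½ = 0.693147 / 0.862 = 0.8041 h⁻¹
CL = k × Vd = 0.8041 × 120 = 96.49 L/h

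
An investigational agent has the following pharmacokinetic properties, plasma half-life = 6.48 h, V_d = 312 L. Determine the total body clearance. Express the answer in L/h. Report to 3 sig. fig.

33.4 L/h

k = ln2 / t½ = 0.693147 / 6.48 = 0.1070 h⁻¹
CL = k × Vd = 0.1070 × 312 = 33.38 L/h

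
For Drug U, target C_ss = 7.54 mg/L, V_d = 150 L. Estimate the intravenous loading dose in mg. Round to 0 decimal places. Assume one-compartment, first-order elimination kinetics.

LD = Css × Vd = 7.54 × 150 = 1131 mg

1131 mg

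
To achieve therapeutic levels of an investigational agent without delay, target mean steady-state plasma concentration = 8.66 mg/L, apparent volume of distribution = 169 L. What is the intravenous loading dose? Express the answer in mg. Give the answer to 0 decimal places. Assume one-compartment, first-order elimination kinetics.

LD = Css × Vd = 8.66 × 169 = 1464 mg

1464 mg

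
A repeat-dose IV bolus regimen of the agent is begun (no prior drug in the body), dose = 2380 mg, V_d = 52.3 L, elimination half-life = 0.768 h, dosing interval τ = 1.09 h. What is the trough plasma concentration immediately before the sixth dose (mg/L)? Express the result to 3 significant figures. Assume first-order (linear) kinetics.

C₀ per dose = Dose / Vd = 2380 / 52.3 = 45.51 mg/L
k = ln2 / t½ = 0.693147 / 0.768 = 0.9025 h⁻¹
Fraction remaining after one interval: r = e^(−kτ) = e^(−0.9025 × 1.09) = 0.3739
Before dose 6, 5 doses have been given (aged 1τ, 2τ, 3τ, 4τ, 5τ).
C_trough = C₀ × (r + r² + … + r^5) = C₀ × r(1−r^5)/(1−r)
        = 45.51 × 0.3739 × (1 − 0.007308) / (1 − 0.3739) = 26.98 mg/L

27.0 mg/L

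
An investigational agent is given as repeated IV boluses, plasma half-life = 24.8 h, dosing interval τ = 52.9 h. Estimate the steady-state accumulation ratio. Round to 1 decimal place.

k = ln2 / t½ = 0.693147 / 24.8 = 0.02795 h⁻¹
e^(−kτ) = e^(−0.02795 × 52.9) = 0.2280
Accumulation ratio R = 1 / (1 − e^(−kτ)) = 1 / (1 − 0.2280) = 1.295

1.3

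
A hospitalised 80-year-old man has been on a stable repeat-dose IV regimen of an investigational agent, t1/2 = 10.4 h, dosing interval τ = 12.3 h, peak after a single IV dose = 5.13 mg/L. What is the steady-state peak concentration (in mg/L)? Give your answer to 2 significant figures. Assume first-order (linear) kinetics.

k = ln2 / t½ = 0.693147 / 10.4 = 0.06665 h⁻¹
e^(−kτ) = e^(−0.06665 × 12.3) = 0.4405
Accumulation ratio R = 1 / (1 − e^(−kτ)) = 1 / (1 − 0.4405) = 1.787
Steady-state peak = C₀ × R = 5.13 × 1.787 = 9.167 mg/L

9.2 mg/L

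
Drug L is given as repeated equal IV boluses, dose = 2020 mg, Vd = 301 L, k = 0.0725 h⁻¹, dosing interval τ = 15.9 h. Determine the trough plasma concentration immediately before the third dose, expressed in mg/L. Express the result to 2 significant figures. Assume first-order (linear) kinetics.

2.8 mg/L

C₀ per dose = Dose / Vd = 2020 / 301 = 6.711 mg/L
Fraction remaining after one interval: r = e^(−kτ) = e^(−0.07250 × 15.9) = 0.3158
Before dose 3, 2 doses have been given (aged 1τ, 2τ).
C_trough = C₀ × (r + r²) = 6.711 × (0.3158 + 0.09973) = 2.789 mg/L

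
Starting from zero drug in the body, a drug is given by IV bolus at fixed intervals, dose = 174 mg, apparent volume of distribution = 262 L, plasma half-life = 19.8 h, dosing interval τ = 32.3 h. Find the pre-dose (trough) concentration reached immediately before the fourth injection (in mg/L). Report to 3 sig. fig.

C₀ per dose = Dose / Vd = 174 / 262 = 0.6641 mg/L
k = ln2 / t½ = 0.693147 / 19.8 = 0.03501 h⁻¹
Fraction remaining after one interval: r = e^(−kτ) = e^(−0.03501 × 32.3) = 0.3228
Before dose 4, 3 doses have been given (aged 1τ, 2τ, 3τ).
C_trough = C₀ × (r + r² + … + r^3) = C₀ × r(1−r^3)/(1−r)
        = 0.6641 × 0.3228 × (1 − 0.03364) / (1 − 0.3228) = 0.3059 mg/L

0.306 mg/L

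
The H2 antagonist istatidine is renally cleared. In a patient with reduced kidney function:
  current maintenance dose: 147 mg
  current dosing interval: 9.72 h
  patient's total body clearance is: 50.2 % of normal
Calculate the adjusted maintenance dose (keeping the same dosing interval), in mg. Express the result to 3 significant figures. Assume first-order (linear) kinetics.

To keep the same average steady-state level, dosing rate must scale with clearance.
CL ratio = 50.2 / 100 = 0.5020
New dose (same interval) = 147 × 0.5020 = 73.79 mg

73.8 mg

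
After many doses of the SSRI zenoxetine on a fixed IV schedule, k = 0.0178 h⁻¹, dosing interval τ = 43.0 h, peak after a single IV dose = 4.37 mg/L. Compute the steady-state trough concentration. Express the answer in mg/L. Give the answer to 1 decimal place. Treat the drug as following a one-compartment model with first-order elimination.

e^(−kτ) = e^(−0.01780 × 43.0) = 0.4651
Accumulation ratio R = 1 / (1 − e^(−kτ)) = 1 / (1 − 0.4651) = 1.870
Steady-state trough = C₀ × R × e^(−kτ) = 4.37 × 1.870 × 0.4651 = 3.801 mg/L

3.8 mg/L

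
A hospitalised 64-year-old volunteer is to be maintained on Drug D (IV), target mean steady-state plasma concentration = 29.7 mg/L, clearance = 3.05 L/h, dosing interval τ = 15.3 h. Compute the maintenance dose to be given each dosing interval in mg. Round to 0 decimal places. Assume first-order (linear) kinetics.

1386 mg

At steady state, Dose/τ = Css × CL.
Dose = Css × CL × τ = 29.7 × 3.050 × 15.3 = 1386 mg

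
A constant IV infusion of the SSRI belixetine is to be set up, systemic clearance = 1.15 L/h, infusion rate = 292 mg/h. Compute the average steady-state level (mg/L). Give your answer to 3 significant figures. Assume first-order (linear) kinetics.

At steady state Css = R₀ / CL = 292 / 1.150 = 253.9 mg/L

254 mg/L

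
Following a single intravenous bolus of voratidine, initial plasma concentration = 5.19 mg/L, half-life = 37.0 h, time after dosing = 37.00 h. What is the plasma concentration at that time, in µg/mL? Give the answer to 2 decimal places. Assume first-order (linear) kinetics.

2.60 µg/mL

k = ln2 / t½ = 0.693147 / 37.0 = 0.01873 h⁻¹
t / t½ = 37.00 / 37.0 = 1 half-lives
C = C₀ × (1/2)^1 = 5.190 × 0.5000 = 2.595 mg/L
(2.595 mg/L = 2.595 µg/mL)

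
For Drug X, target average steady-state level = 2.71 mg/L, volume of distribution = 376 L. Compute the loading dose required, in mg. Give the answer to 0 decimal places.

1019 mg

LD = Css × Vd = 2.71 × 376 = 1019 mg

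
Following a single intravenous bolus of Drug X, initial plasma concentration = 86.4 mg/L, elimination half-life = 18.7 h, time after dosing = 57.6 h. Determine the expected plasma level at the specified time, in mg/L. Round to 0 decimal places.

k = ln2 / t½ = 0.693147 / 18.7 = 0.03707 h⁻¹
C = C₀ · e^(−k·t) = 86.40 × e^(−0.03707 × 57.6)
  = 86.40 × 0.1182 = 10.21 mg/L

10 mg/L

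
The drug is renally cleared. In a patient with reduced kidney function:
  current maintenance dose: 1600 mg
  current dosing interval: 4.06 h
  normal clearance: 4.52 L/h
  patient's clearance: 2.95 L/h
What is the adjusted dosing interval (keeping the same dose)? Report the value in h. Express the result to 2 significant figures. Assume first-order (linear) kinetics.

To keep the same average steady-state level, dosing rate must scale with clearance.
CL ratio = 2.95 / 4.52 = 0.6527
New interval (same dose) = 4.06 / 0.6527 = 6.220 h

6.2 h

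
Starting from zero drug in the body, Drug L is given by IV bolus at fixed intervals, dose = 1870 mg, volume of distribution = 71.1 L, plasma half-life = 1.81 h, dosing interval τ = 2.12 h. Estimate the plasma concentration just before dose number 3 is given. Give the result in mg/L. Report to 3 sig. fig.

16.9 mg/L

C₀ per dose = Dose / Vd = 1870 / 71.1 = 26.30 mg/L
k = ln2 / t½ = 0.693147 / 1.81 = 0.3830 h⁻¹
Fraction remaining after one interval: r = e^(−kτ) = e^(−0.3830 × 2.12) = 0.4440
Before dose 3, 2 doses have been given (aged 1τ, 2τ).
C_trough = C₀ × (r + r²) = 26.30 × (0.4440 + 0.1971) = 16.86 mg/L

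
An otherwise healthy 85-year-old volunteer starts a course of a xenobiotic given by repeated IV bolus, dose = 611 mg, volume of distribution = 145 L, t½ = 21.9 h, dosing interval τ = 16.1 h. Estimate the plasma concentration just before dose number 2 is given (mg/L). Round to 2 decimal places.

C₀ per dose = Dose / Vd = 611 / 145 = 4.214 mg/L
k = ln2 / t½ = 0.693147 / 21.9 = 0.03165 h⁻¹
Fraction remaining after one interval: r = e^(−kτ) = e^(−0.03165 × 16.1) = 0.6008
Before dose 2, 1 dose has been given (aged 1τ).
C_trough = C₀ × r = 4.214 × 0.6008 = 2.532 mg/L

2.53 mg/L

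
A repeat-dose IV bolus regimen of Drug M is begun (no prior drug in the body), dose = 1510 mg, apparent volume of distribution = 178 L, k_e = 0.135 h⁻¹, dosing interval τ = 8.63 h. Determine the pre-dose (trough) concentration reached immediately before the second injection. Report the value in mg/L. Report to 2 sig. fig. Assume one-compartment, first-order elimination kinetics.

2.6 mg/L

C₀ per dose = Dose / Vd = 1510 / 178 = 8.483 mg/L
Fraction remaining after one interval: r = e^(−kτ) = e^(−0.1350 × 8.63) = 0.3119
Before dose 2, 1 dose has been given (aged 1τ).
C_trough = C₀ × r = 8.483 × 0.3119 = 2.646 mg/L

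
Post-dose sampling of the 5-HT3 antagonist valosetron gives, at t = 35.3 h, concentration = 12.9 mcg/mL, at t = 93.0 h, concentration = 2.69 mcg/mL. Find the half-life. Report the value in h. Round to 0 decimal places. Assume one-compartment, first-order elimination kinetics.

k = ln(C₁/C₂) / (t₂ − t₁) = ln(12.9/2.69) / (93.0 − 35.3)
  = 1.568 / 57.70 = 0.02718 h⁻¹
t½ = ln2 / k = 0.693147 / 0.02718 = 25.50 h

26 h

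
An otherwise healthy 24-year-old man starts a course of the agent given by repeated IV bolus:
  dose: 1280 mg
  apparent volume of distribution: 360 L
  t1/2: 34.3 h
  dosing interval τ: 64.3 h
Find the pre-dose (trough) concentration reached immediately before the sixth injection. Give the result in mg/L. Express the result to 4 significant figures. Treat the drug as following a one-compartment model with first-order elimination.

C₀ per dose = Dose / Vd = 1280 / 360 = 3.556 mg/L
k = ln2 / t½ = 0.693147 / 34.3 = 0.02021 h⁻¹
Fraction remaining after one interval: r = e^(−kτ) = e^(−0.02021 × 64.3) = 0.2727
Before dose 6, 5 doses have been given (aged 1τ, 2τ, 3τ, 4τ, 5τ).
C_trough = C₀ × (r + r² + … + r^5) = C₀ × r(1−r^5)/(1−r)
        = 3.556 × 0.2727 × (1 − 0.001508) / (1 − 0.2727) = 1.331 mg/L

1.331 mg/L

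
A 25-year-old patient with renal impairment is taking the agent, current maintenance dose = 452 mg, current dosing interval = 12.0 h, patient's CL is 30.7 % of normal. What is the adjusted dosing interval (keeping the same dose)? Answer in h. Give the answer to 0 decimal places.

39 h

To keep the same average steady-state level, dosing rate must scale with clearance.
CL ratio = 30.7 / 100 = 0.3070
New interval (same dose) = 12.0 / 0.3070 = 39.09 h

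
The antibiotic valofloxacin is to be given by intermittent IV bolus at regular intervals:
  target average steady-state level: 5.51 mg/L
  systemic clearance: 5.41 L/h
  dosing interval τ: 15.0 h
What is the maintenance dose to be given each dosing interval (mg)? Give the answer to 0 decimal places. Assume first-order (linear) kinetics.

At steady state, Dose/τ = Css × CL.
Dose = Css × CL × τ = 5.51 × 5.410 × 15.0 = 447.1 mg

447 mg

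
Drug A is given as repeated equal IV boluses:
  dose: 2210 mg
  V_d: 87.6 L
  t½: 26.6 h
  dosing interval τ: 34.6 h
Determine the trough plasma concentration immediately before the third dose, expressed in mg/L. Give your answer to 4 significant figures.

C₀ per dose = Dose / Vd = 2210 / 87.6 = 25.23 mg/L
k = ln2 / t½ = 0.693147 / 26.6 = 0.02606 h⁻¹
Fraction remaining after one interval: r = e^(−kτ) = e^(−0.02606 × 34.6) = 0.4059
Before dose 3, 2 doses have been given (aged 1τ, 2τ).
C_trough = C₀ × (r + r²) = 25.23 × (0.4059 + 0.1648) = 14.40 mg/L

14.40 mg/L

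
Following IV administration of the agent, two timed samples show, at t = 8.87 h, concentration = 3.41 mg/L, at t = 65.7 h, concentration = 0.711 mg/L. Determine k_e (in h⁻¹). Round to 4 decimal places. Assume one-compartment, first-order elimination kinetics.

0.0276 h⁻¹

k = ln(C₁/C₂) / (t₂ − t₁) = ln(3.41/0.711) / (65.7 − 8.87)
  = 1.568 / 56.83 = 0.02759 h⁻¹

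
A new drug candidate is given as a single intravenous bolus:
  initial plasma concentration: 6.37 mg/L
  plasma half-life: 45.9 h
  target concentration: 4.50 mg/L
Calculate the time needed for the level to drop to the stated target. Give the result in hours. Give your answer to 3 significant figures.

23.0 h

k = ln2 / t½ = 0.693147 / 45.9 = 0.01510 h⁻¹
t = ln(C₀ / C) / k = ln(6.370 / 4.50) / 0.01510
  = ln(1.416) / 0.01510 = 0.3478 / 0.01510 = 23.03 h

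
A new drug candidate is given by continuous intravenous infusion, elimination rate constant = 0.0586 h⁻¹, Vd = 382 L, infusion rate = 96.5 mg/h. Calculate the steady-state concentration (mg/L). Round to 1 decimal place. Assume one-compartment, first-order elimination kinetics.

4.3 mg/L

CL = k × Vd = 0.05860 × 382 = 22.39 L/h
At steady state Css = R₀ / CL = 96.5 / 22.39 = 4.310 mg/L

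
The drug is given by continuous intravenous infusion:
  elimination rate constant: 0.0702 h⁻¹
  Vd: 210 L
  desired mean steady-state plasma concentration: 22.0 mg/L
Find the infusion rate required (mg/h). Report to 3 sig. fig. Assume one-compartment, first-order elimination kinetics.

CL = k × Vd = 0.07020 × 210 = 14.74 L/h
At steady state, infusion rate R₀ = Css × CL = 22.0 × 14.74 = 324.3 mg/h

324 mg/h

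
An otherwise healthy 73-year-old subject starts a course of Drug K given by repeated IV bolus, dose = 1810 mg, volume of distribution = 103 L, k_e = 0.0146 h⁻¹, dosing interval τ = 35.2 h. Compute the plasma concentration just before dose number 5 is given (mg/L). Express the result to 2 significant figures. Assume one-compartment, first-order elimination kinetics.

23 mg/L

C₀ per dose = Dose / Vd = 1810 / 103 = 17.57 mg/L
Fraction remaining after one interval: r = e^(−kτ) = e^(−0.01460 × 35.2) = 0.5981
Before dose 5, 4 doses have been given (aged 1τ, 2τ, 3τ, 4τ).
C_trough = C₀ × (r + r² + … + r^4) = C₀ × r(1−r^4)/(1−r)
        = 17.57 × 0.5981 × (1 − 0.1280) / (1 − 0.5981) = 22.80 mg/L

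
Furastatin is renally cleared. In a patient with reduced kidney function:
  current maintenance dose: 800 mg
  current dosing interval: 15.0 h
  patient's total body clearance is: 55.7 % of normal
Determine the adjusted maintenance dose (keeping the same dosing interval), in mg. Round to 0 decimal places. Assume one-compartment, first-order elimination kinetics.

To keep the same average steady-state level, dosing rate must scale with clearance.
CL ratio = 55.7 / 100 = 0.5570
New dose (same interval) = 800 × 0.5570 = 445.6 mg

446 mg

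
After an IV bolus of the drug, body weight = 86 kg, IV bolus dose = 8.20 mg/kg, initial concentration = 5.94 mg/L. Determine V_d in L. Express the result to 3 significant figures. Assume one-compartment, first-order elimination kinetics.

119 L

Dose = 8.20 × 86 = 705.2 mg
Vd = Dose / C₀ = 705.2 / 5.94 = 118.7 L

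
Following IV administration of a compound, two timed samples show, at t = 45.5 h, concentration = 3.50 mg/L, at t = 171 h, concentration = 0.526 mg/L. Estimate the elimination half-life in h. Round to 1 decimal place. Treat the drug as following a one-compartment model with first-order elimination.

k = ln(C₁/C₂) / (t₂ − t₁) = ln(3.50/0.526) / (171 − 45.5)
  = 1.895 / 125.5 = 0.01510 h⁻¹
t½ = ln2 / k = 0.693147 / 0.01510 = 45.90 h

45.9 h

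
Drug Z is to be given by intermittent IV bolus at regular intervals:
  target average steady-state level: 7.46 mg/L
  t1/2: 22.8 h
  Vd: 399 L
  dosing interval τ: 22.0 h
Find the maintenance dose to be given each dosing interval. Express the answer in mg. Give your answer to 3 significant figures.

k = ln2 / t½ = 0.693147 / 22.8 = 0.03040 h⁻¹
CL = k × Vd = 0.03040 × 399 = 12.13 L/h
At steady state, Dose/τ = Css × CL.
Dose = Css × CL × τ = 7.46 × 12.13 × 22.0 = 1991 mg

1990 mg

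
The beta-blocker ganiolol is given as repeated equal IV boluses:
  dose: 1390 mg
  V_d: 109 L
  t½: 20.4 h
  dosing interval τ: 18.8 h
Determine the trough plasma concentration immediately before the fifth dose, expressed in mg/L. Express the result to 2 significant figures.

C₀ per dose = Dose / Vd = 1390 / 109 = 12.75 mg/L
k = ln2 / t½ = 0.693147 / 20.4 = 0.03398 h⁻¹
Fraction remaining after one interval: r = e^(−kτ) = e^(−0.03398 × 18.8) = 0.5279
Before dose 5, 4 doses have been given (aged 1τ, 2τ, 3τ, 4τ).
C_trough = C₀ × (r + r² + … + r^4) = C₀ × r(1−r^4)/(1−r)
        = 12.75 × 0.5279 × (1 − 0.07766) / (1 − 0.5279) = 13.15 mg/L

13 mg/L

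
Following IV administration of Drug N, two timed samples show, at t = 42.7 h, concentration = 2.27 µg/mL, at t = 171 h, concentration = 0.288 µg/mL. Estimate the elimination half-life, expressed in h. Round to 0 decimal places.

43 h

k = ln(C₁/C₂) / (t₂ − t₁) = ln(2.27/0.288) / (171 − 42.7)
  = 2.065 / 128.3 = 0.01610 h⁻¹
t½ = ln2 / k = 0.693147 / 0.01610 = 43.05 h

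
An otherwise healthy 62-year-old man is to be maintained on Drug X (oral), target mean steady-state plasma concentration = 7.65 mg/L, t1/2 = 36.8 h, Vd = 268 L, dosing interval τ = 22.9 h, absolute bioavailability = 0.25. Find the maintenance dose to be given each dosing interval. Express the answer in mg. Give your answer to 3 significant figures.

k = ln2 / t½ = 0.693147 / 36.8 = 0.01884 h⁻¹
CL = k × Vd = 0.01884 × 268 = 5.049 L/h
At steady state, F × (Dose/τ) = Css × CL.
Dose = Css × CL × τ / F = 7.65 × 5.049 × 22.9 / 0.25 = 3538 mg

3540 mg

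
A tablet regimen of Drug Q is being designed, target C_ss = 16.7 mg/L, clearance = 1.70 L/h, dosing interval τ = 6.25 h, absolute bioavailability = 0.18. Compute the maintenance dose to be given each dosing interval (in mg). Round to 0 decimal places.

At steady state, F × (Dose/τ) = Css × CL.
Dose = Css × CL × τ / F = 16.7 × 1.700 × 6.25 / 0.18 = 985.8 mg

986 mg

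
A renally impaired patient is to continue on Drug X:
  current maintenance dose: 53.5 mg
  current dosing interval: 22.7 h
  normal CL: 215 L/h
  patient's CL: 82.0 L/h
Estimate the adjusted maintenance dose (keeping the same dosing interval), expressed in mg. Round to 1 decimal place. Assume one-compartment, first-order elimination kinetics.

To keep the same average steady-state level, dosing rate must scale with clearance.
CL ratio = 82.0 / 215 = 0.3814
New dose (same interval) = 53.5 × 0.3814 = 20.40 mg

20.4 mg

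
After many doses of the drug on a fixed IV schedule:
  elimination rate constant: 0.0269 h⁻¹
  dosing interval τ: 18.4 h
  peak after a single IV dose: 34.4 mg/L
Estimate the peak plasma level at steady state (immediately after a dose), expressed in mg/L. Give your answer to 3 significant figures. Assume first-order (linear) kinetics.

88.1 mg/L

e^(−kτ) = e^(−0.02690 × 18.4) = 0.6096
Accumulation ratio R = 1 / (1 − e^(−kτ)) = 1 / (1 − 0.6096) = 2.561
Steady-state peak = C₀ × R = 34.4 × 2.561 = 88.10 mg/L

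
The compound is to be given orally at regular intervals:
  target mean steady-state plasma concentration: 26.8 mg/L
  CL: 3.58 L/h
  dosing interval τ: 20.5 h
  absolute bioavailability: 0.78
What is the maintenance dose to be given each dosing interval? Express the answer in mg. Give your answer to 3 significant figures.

2520 mg

At steady state, F × (Dose/τ) = Css × CL.
Dose = Css × CL × τ / F = 26.8 × 3.580 × 20.5 / 0.78 = 2522 mg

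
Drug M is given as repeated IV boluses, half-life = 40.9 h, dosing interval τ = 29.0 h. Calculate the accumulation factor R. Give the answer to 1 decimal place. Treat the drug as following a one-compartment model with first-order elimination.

2.6

k = ln2 / t½ = 0.693147 / 40.9 = 0.01695 h⁻¹
e^(−kτ) = e^(−0.01695 × 29.0) = 0.6117
Accumulation ratio R = 1 / (1 − e^(−kτ)) = 1 / (1 − 0.6117) = 2.575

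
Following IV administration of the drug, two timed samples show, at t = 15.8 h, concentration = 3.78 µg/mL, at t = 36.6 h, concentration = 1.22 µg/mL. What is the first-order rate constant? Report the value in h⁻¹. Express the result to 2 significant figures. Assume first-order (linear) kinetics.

0.054 h⁻¹

k = ln(C₁/C₂) / (t₂ − t₁) = ln(3.78/1.22) / (36.6 − 15.8)
  = 1.131 / 20.80 = 0.05438 h⁻¹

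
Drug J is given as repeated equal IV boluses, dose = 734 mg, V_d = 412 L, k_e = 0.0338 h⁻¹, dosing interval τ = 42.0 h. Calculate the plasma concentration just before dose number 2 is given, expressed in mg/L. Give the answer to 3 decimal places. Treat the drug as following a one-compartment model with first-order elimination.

C₀ per dose = Dose / Vd = 734 / 412 = 1.782 mg/L
Fraction remaining after one interval: r = e^(−kτ) = e^(−0.03380 × 42.0) = 0.2418
Before dose 2, 1 dose has been given (aged 1τ).
C_trough = C₀ × r = 1.782 × 0.2418 = 0.4309 mg/L

0.431 mg/L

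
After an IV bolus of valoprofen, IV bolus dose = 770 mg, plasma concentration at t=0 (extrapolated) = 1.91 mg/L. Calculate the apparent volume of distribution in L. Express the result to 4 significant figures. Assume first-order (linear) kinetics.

Vd = Dose / C₀ = 770.0 / 1.91 = 403.1 L

403.1 L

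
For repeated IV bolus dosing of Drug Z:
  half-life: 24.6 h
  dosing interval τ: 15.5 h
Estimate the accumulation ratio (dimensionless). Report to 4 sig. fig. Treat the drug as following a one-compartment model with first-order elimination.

k = ln2 / t½ = 0.693147 / 24.6 = 0.02818 h⁻¹
e^(−kτ) = e^(−0.02818 × 15.5) = 0.6461
Accumulation ratio R = 1 / (1 − e^(−kτ)) = 1 / (1 − 0.6461) = 2.826

2.826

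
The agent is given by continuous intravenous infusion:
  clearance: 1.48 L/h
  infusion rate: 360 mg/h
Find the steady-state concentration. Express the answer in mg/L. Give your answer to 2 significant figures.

240 mg/L

At steady state Css = R₀ / CL = 360 / 1.480 = 243.2 mg/L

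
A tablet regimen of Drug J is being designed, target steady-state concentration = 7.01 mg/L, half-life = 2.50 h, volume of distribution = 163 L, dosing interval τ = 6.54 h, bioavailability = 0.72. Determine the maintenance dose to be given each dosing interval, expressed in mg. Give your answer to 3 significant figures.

k = ln2 / t½ = 0.693147 / 2.50 = 0.2773 h⁻¹
CL = k × Vd = 0.2773 × 163 = 45.20 L/h
At steady state, F × (Dose/τ) = Css × CL.
Dose = Css × CL × τ / F = 7.01 × 45.20 × 6.54 / 0.72 = 2878 mg

2880 mg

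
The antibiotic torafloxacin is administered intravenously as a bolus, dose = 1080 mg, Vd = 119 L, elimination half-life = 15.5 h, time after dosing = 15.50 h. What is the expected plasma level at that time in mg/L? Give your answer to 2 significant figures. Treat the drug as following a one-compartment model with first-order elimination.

4.5 mg/L

C₀ = Dose / Vd = 1080 / 119 = 9.076 mg/L
k = ln2 / t½ = 0.693147 / 15.5 = 0.04472 h⁻¹
t / t½ = 15.50 / 15.5 = 1 half-lives
C = C₀ × (1/2)^1 = 9.076 × 0.5000 = 4.538 mg/L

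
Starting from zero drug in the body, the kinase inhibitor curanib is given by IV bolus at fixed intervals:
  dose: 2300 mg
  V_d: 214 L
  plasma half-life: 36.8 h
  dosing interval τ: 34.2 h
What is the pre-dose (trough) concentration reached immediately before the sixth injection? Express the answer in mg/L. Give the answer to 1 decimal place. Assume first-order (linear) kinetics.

C₀ per dose = Dose / Vd = 2300 / 214 = 10.75 mg/L
k = ln2 / t½ = 0.693147 / 36.8 = 0.01884 h⁻¹
Fraction remaining after one interval: r = e^(−kτ) = e^(−0.01884 × 34.2) = 0.5250
Before dose 6, 5 doses have been given (aged 1τ, 2τ, 3τ, 4τ, 5τ).
C_trough = C₀ × (r + r² + … + r^5) = C₀ × r(1−r^5)/(1−r)
        = 10.75 × 0.5250 × (1 − 0.03988) / (1 − 0.5250) = 11.41 mg/L

11.4 mg/L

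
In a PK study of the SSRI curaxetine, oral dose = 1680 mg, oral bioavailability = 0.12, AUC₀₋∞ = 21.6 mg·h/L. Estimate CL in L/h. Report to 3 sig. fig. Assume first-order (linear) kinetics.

CL = F·Dose / AUC = 0.12 × 1680 / 21.6 = 9.333 L/h

9.33 L/h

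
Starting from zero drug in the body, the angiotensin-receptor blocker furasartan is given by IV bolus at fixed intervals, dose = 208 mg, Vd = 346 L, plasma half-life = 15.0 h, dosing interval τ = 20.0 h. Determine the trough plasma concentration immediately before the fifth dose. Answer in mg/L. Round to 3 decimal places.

0.386 mg/L

C₀ per dose = Dose / Vd = 208 / 346 = 0.6012 mg/L
k = ln2 / t½ = 0.693147 / 15.0 = 0.04621 h⁻¹
Fraction remaining after one interval: r = e^(−kτ) = e^(−0.04621 × 20.0) = 0.3968
Before dose 5, 4 doses have been given (aged 1τ, 2τ, 3τ, 4τ).
C_trough = C₀ × (r + r² + … + r^4) = C₀ × r(1−r^4)/(1−r)
        = 0.6012 × 0.3968 × (1 − 0.02479) / (1 − 0.3968) = 0.3857 mg/L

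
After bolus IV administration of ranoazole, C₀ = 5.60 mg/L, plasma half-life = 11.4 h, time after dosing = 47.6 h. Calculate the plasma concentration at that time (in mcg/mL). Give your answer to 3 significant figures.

k = ln2 / t½ = 0.693147 / 11.4 = 0.06080 h⁻¹
C = C₀ · e^(−k·t) = 5.600 × e^(−0.06080 × 47.6)
  = 5.600 × 0.05535 = 0.3100 mg/L
(0.3100 mg/L = 0.3100 mcg/mL)

0.310 mcg/mL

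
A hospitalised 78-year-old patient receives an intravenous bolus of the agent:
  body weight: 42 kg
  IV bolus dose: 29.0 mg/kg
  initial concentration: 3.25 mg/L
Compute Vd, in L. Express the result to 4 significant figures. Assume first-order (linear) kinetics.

Dose = 29.0 × 42 = 1218 mg
Vd = Dose / C₀ = 1218 / 3.25 = 374.8 L

374.8 L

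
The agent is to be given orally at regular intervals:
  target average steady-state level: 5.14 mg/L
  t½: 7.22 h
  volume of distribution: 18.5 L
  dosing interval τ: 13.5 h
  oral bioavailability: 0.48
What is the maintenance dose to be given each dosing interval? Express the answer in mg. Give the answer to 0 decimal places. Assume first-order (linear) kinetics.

k = ln2 / t½ = 0.693147 / 7.22 = 0.09600 h⁻¹
CL = k × Vd = 0.09600 × 18.5 = 1.776 L/h
At steady state, F × (Dose/τ) = Css × CL.
Dose = Css × CL × τ / F = 5.14 × 1.776 × 13.5 / 0.48 = 256.7 mg

257 mg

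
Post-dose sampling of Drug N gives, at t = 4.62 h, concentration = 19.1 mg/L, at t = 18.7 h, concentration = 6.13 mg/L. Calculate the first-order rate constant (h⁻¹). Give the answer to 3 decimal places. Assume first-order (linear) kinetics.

0.081 h⁻¹

k = ln(C₁/C₂) / (t₂ − t₁) = ln(19.1/6.13) / (18.7 − 4.62)
  = 1.136 / 14.08 = 0.08068 h⁻¹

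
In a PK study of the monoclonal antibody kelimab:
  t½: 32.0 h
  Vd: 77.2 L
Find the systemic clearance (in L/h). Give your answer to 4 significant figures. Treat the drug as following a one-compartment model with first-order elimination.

1.672 L/h

k = ln2 / t½ = 0.693147 / 32.0 = 0.02166 h⁻¹
CL = k × Vd = 0.02166 × 77.2 = 1.672 L/h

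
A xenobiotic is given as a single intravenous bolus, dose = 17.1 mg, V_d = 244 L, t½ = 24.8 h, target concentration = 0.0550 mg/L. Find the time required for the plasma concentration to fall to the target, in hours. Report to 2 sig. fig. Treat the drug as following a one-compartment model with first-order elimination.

8.7 h

C₀ = Dose / Vd = 17.10 / 244 = 0.07008 mg/L
k = ln2 / t½ = 0.693147 / 24.8 = 0.02795 h⁻¹
t = ln(C₀ / C) / k = ln(0.07008 / 0.0550) / 0.02795
  = ln(1.274) / 0.02795 = 0.2422 / 0.02795 = 8.665 h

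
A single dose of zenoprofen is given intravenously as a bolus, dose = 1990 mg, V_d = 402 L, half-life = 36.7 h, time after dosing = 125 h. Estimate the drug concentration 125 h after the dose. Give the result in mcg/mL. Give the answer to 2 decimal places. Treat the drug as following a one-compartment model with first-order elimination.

0.47 mcg/mL

C₀ = Dose / Vd = 1990 / 402 = 4.950 mg/L
k = ln2 / t½ = 0.693147 / 36.7 = 0.01889 h⁻¹
C = C₀ · e^(−k·t) = 4.950 × e^(−0.01889 × 125)
  = 4.950 × 0.09430 = 0.4668 mg/L
(0.4668 mg/L = 0.4668 mcg/mL)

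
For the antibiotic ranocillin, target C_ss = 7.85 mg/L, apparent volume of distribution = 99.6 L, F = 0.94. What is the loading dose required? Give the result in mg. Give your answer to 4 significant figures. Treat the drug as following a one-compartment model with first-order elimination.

831.8 mg

LD = Css × Vd / F = 7.85 × 99.6 / 0.94 = 831.8 mg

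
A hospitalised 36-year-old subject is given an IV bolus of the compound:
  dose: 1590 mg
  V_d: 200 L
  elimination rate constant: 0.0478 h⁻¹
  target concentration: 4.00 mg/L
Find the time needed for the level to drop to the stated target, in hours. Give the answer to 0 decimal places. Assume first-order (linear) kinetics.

14 h

C₀ = Dose / Vd = 1590 / 200 = 7.950 mg/L
t = ln(C₀ / C) / k = ln(7.950 / 4.00) / 0.04780
  = ln(1.988) / 0.04780 = 0.6871 / 0.04780 = 14.37 h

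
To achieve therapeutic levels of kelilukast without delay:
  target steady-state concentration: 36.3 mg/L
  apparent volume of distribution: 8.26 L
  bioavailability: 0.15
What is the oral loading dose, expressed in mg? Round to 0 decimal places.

LD = Css × Vd / F = 36.3 × 8.26 / 0.15 = 1999 mg

1999 mg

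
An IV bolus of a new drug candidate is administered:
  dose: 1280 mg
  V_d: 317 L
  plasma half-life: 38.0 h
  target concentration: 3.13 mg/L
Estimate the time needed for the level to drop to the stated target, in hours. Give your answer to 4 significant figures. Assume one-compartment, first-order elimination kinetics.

C₀ = Dose / Vd = 1280 / 317 = 4.038 mg/L
k = ln2 / t½ = 0.693147 / 38.0 = 0.01824 h⁻¹
t = ln(C₀ / C) / k = ln(4.038 / 3.13) / 0.01824
  = ln(1.290) / 0.01824 = 0.2546 / 0.01824 = 13.96 h

13.96 h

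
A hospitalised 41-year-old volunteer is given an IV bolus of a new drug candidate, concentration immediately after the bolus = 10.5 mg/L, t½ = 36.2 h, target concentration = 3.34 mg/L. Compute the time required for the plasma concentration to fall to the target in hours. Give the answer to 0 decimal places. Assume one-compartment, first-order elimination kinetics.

k = ln2 / t½ = 0.693147 / 36.2 = 0.01915 h⁻¹
t = ln(C₀ / C) / k = ln(10.50 / 3.34) / 0.01915
  = ln(3.144) / 0.01915 = 1.145 / 0.01915 = 59.79 h

60 h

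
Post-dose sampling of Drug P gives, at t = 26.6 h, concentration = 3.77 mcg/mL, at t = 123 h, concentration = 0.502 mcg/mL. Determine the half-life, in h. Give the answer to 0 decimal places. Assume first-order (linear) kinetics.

k = ln(C₁/C₂) / (t₂ − t₁) = ln(3.77/0.502) / (123 − 26.6)
  = 2.016 / 96.40 = 0.02091 h⁻¹
t½ = ln2 / k = 0.693147 / 0.02091 = 33.15 h

33 h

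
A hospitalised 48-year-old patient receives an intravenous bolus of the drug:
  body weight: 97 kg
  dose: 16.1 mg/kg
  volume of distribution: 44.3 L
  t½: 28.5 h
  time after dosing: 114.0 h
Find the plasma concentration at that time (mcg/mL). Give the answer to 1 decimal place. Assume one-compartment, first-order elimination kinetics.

Total dose = 16.1 × 97 = 1562 mg
C₀ = Dose / Vd = 1562 / 44.3 = 35.26 mg/L
k = ln2 / t½ = 0.693147 / 28.5 = 0.02432 h⁻¹
t / t½ = 114.0 / 28.5 = 4 half-lives
C = C₀ × (1/2)^4 = 35.26 × 0.06250 = 2.204 mg/L
(2.204 mg/L = 2.204 mcg/mL)

2.2 mcg/mL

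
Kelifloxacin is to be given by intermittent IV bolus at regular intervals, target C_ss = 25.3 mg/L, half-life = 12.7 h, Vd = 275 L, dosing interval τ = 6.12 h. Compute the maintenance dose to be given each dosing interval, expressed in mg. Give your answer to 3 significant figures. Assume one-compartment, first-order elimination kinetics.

k = ln2 / t½ = 0.693147 / 12.7 = 0.05458 h⁻¹
CL = k × Vd = 0.05458 × 275 = 15.01 L/h
At steady state, Dose/τ = Css × CL.
Dose = Css × CL × τ = 25.3 × 15.01 × 6.12 = 2324 mg

2320 mg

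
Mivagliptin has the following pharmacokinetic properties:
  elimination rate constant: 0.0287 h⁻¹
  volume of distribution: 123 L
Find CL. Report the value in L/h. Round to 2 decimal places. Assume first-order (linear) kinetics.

3.53 L/h

CL = k × Vd = 0.0287 × 123 = 3.530 L/h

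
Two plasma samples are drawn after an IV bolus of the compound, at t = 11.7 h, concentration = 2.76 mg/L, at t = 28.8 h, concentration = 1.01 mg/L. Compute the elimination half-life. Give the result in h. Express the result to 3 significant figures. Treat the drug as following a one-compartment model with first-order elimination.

11.8 h

k = ln(C₁/C₂) / (t₂ − t₁) = ln(2.76/1.01) / (28.8 − 11.7)
  = 1.005 / 17.10 = 0.05877 h⁻¹
t½ = ln2 / k = 0.693147 / 0.05877 = 11.79 h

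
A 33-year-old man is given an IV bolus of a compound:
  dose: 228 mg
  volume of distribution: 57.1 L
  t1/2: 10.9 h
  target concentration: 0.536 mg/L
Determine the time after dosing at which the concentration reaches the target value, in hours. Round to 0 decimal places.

32 h

C₀ = Dose / Vd = 228.0 / 57.1 = 3.993 mg/L
k = ln2 / t½ = 0.693147 / 10.9 = 0.06359 h⁻¹
t = ln(C₀ / C) / k = ln(3.993 / 0.536) / 0.06359
  = ln(7.450) / 0.06359 = 2.008 / 0.06359 = 31.58 h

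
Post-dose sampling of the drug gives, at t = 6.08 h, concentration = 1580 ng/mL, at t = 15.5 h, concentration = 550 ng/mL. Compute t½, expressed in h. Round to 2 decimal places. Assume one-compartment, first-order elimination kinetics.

6.19 h

k = ln(C₁/C₂) / (t₂ − t₁) = ln(1580/550) / (15.5 − 6.08)
  = 1.055 / 9.420 = 0.1120 h⁻¹
t½ = ln2 / k = 0.693147 / 0.1120 = 6.189 h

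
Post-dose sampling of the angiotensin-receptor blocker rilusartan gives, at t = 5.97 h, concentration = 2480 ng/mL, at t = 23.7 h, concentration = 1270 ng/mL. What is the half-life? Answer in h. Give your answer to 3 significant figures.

k = ln(C₁/C₂) / (t₂ − t₁) = ln(2480/1270) / (23.7 − 5.97)
  = 0.6692 / 17.73 = 0.03774 h⁻¹
t½ = ln2 / k = 0.693147 / 0.03774 = 18.37 h

18.4 h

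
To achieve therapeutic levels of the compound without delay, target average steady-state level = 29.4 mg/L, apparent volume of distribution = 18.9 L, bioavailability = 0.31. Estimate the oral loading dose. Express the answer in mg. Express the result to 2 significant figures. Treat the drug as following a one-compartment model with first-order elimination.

1800 mg

LD = Css × Vd / F = 29.4 × 18.9 / 0.31 = 1792 mg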